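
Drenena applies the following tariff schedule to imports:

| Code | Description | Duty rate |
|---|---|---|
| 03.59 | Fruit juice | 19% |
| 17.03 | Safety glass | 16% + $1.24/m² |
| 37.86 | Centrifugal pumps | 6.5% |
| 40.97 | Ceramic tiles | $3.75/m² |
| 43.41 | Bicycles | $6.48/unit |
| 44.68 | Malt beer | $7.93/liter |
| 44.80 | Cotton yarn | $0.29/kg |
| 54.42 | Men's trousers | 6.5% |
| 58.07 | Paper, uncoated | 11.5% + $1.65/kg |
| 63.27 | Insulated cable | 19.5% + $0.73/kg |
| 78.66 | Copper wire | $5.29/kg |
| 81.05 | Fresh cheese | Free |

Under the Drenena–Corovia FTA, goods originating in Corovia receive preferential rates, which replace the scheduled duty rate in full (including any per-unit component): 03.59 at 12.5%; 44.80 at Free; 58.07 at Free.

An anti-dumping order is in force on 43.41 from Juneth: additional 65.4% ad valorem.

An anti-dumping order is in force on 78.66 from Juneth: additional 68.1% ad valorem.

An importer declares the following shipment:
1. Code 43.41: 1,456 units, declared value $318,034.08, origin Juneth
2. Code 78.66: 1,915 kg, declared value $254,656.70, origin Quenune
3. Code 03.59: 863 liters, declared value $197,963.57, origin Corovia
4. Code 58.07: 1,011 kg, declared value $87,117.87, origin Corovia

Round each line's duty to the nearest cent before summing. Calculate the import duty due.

$252,304.97

Line 1 (43.41, Juneth, 1,456 units, $318,034.08):
Base rate for 43.41 is $6.48/unit.
Additional duty on 43.41 from Juneth: +65.4% ad valorem. Applied ad valorem rate = 65.4%.
Duty = $318,034.08 × 65.4% + 1,456 × $6.48 = $217,429.17.
Line 2 (78.66, Quenune, 1,915 kg, $254,656.70):
Base rate for 78.66 is $5.29/kg.
The additional-duty order on 78.66 targets Juneth, not Quenune; it does not apply.
Duty = 1,915 × $5.29 = $10,130.35.
Line 3 (03.59, Corovia, 863 liters, $197,963.57):
Base rate for 03.59 is 19%.
Origin Corovia qualifies under the Drenena–Corovia agreement and 03.59 is covered: preferential rate 12.5% applies instead.
Duty = $197,963.57 × 12.5% = $24,745.45.
Line 4 (58.07, Corovia, 1,011 kg, $87,117.87):
Base rate for 58.07 is 11.5% + $1.65/kg.
Origin Corovia qualifies under the Drenena–Corovia agreement and 58.07 is covered: preferential rate Free applies instead.
Duty = $87,117.87 × 0% = $0.00.
Total = $217,429.17 + $10,130.35 + $24,745.45 + $0.00 = $252,304.97.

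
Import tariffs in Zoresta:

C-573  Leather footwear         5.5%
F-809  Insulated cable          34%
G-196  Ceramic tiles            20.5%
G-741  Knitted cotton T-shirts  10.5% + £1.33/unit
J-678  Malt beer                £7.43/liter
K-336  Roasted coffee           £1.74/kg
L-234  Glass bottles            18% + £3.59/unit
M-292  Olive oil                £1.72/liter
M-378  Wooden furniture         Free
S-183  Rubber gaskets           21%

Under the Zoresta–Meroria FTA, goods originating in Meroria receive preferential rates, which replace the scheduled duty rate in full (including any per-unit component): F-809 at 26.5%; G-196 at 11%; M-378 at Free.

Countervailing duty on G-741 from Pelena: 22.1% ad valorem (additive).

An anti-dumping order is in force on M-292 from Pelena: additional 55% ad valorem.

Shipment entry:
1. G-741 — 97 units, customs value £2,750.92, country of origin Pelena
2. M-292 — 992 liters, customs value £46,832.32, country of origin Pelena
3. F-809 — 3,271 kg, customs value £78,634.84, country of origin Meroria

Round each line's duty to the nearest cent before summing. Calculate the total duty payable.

Line 1 (G-741, Pelena, 97 units, £2,750.92):
Base rate for G-741 is 10.5% + £1.33/unit.
Additional duty on G-741 from Pelena: +22.1%. Applied ad valorem rate: 10.5% + 22.1% = 32.6%.
Duty = £2,750.92 × 32.6% + 97 × £1.33 = £1,025.81.
Line 2 (M-292, Pelena, 992 liters, £46,832.32):
Base rate for M-292 is £1.72/liter.
Additional duty on M-292 from Pelena: +55% ad valorem. Applied ad valorem rate = 55%.
Duty = £46,832.32 × 55% + 992 × £1.72 = £27,464.02.
Line 3 (F-809, Meroria, 3,271 kg, £78,634.84):
Base rate for F-809 is 34%.
Origin Meroria qualifies under the Zoresta–Meroria agreement and F-809 is covered: preferential rate 26.5% applies instead.
Duty = £78,634.84 × 26.5% = £20,838.23.
Total = £1,025.81 + £27,464.02 + £20,838.23 = £49,328.06.

£49,328.06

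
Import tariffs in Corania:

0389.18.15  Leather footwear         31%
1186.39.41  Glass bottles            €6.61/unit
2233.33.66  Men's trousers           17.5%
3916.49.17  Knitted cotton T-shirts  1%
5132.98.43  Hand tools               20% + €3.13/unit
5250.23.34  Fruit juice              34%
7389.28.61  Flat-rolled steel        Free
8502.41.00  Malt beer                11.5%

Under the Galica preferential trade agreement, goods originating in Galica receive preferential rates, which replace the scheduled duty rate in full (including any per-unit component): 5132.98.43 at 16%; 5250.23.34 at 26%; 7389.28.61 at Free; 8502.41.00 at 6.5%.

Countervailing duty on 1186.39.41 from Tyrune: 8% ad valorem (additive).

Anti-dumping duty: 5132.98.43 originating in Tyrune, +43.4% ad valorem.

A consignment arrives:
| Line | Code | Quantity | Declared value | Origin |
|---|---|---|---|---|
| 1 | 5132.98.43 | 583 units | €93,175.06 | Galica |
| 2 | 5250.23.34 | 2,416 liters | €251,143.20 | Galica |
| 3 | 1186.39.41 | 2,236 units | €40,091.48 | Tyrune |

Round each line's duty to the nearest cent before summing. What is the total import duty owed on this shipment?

€98,192.52

Line 1 (5132.98.43, Galica, 583 units, €93,175.06):
Base rate for 5132.98.43 is 20% + €3.13/unit.
Origin Galica qualifies under the Corania–Galica agreement and 5132.98.43 is covered: preferential rate 16% applies instead.
The additional-duty order on 5132.98.43 targets Tyrune, not Galica; it does not apply.
Duty = €93,175.06 × 16% = €14,908.01.
Line 2 (5250.23.34, Galica, 2,416 liters, €251,143.20):
Base rate for 5250.23.34 is 34%.
Origin Galica qualifies under the Corania–Galica agreement and 5250.23.34 is covered: preferential rate 26% applies instead.
Duty = €251,143.20 × 26% = €65,297.23.
Line 3 (1186.39.41, Tyrune, 2,236 units, €40,091.48):
Base rate for 1186.39.41 is €6.61/unit.
Additional duty on 1186.39.41 from Tyrune: +8% ad valorem. Applied ad valorem rate = 8%.
Duty = €40,091.48 × 8% + 2,236 × €6.61 = €17,987.28.
Total = €14,908.01 + €65,297.23 + €17,987.28 = €98,192.52.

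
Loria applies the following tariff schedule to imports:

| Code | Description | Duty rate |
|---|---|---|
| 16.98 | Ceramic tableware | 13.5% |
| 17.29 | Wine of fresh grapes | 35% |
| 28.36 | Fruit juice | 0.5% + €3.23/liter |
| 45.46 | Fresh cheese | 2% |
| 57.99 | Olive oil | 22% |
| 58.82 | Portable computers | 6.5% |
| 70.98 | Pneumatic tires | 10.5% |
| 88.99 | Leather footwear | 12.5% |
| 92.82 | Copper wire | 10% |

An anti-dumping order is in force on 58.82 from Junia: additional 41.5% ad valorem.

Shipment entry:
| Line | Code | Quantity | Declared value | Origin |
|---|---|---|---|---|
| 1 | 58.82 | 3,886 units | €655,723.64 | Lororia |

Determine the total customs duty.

€42,622.04

Line 1 (58.82, Lororia, 3,886 units, €655,723.64):
Base rate for 58.82 is 6.5%.
The additional-duty order on 58.82 targets Junia, not Lororia; it does not apply.
Duty = €655,723.64 × 6.5% = €42,622.04.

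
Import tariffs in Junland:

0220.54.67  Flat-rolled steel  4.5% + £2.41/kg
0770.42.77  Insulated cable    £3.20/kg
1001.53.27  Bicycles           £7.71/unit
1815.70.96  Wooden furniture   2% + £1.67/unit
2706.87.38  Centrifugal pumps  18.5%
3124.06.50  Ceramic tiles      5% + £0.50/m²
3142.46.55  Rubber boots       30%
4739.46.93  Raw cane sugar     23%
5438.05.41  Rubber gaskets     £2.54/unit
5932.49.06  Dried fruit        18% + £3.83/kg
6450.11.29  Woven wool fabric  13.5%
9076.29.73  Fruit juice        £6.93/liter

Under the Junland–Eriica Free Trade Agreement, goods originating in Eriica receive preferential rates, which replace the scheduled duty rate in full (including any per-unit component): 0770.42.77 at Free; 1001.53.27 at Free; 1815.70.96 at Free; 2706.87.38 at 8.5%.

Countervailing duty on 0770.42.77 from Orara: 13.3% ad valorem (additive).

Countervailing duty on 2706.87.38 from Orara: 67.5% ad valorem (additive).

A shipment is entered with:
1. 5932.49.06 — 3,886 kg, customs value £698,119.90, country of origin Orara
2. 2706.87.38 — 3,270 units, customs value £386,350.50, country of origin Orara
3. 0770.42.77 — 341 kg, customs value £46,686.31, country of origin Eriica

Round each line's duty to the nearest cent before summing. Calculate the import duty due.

£472,806.39

Line 1 (5932.49.06, Orara, 3,886 kg, £698,119.90):
Base rate for 5932.49.06 is 18% + £3.83/kg.
Duty = £698,119.90 × 18% + 3,886 × £3.83 = £140,544.96.
Line 2 (2706.87.38, Orara, 3,270 units, £386,350.50):
Base rate for 2706.87.38 is 18.5%.
2706.87.38 has an FTA preferential rate, but origin Orara is not Eriica; base rate stands.
Additional duty on 2706.87.38 from Orara: +67.5%. Applied ad valorem rate: 18.5% + 67.5% = 86%.
Duty = £386,350.50 × 86% = £332,261.43.
Line 3 (0770.42.77, Eriica, 341 kg, £46,686.31):
Base rate for 0770.42.77 is £3.20/kg.
Origin Eriica qualifies under the Junland–Eriica agreement and 0770.42.77 is covered: preferential rate Free applies instead.
The additional-duty order on 0770.42.77 targets Orara, not Eriica; it does not apply.
Duty = £46,686.31 × 0% = £0.00.
Total = £140,544.96 + £332,261.43 + £0.00 = £472,806.39.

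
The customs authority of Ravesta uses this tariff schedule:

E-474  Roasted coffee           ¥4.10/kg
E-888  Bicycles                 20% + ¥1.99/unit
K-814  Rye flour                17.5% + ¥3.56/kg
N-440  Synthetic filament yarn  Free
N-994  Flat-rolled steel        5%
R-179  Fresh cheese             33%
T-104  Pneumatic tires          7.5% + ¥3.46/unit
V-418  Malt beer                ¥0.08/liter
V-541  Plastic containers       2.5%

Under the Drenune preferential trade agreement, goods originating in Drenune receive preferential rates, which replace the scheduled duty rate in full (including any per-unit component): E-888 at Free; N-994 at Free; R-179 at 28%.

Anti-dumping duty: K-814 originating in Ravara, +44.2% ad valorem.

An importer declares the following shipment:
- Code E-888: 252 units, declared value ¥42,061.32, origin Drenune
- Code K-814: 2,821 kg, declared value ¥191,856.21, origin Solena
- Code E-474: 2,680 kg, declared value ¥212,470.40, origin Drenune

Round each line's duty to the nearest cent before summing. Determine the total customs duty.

¥54,605.60

Line 1 (E-888, Drenune, 252 units, ¥42,061.32):
Base rate for E-888 is 20% + ¥1.99/unit.
Origin Drenune qualifies under the Ravesta–Drenune agreement and E-888 is covered: preferential rate Free applies instead.
Duty = ¥42,061.32 × 0% = ¥0.00.
Line 2 (K-814, Solena, 2,821 kg, ¥191,856.21):
Base rate for K-814 is 17.5% + ¥3.56/kg.
The additional-duty order on K-814 targets Ravara, not Solena; it does not apply.
Duty = ¥191,856.21 × 17.5% + 2,821 × ¥3.56 = ¥43,617.60.
Line 3 (E-474, Drenune, 2,680 kg, ¥212,470.40):
Base rate for E-474 is ¥4.10/kg.
Origin Drenune is the FTA partner but E-474 is not on the preference list; base rate stands.
Duty = 2,680 × ¥4.10 = ¥10,988.00.
Total = ¥0.00 + ¥43,617.60 + ¥10,988.00 = ¥54,605.60.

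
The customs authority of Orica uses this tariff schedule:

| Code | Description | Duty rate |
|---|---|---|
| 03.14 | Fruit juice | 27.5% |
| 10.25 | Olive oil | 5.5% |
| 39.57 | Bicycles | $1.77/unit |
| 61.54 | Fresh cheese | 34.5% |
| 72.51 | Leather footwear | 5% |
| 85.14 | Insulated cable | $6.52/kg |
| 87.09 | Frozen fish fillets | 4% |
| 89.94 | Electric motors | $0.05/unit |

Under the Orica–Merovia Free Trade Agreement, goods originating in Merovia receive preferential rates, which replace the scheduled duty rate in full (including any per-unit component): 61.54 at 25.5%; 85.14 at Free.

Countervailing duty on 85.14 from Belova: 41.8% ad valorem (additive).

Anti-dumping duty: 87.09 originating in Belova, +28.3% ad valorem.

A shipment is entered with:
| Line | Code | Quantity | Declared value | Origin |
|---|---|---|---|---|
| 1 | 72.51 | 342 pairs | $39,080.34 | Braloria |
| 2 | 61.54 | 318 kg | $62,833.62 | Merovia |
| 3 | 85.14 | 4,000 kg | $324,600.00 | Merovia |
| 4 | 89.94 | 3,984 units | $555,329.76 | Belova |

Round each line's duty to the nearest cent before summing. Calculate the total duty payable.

$18,175.79

Line 1 (72.51, Braloria, 342 pairs, $39,080.34):
Base rate for 72.51 is 5%.
Duty = $39,080.34 × 5% = $1,954.02.
Line 2 (61.54, Merovia, 318 kg, $62,833.62):
Base rate for 61.54 is 34.5%.
Origin Merovia qualifies under the Orica–Merovia agreement and 61.54 is covered: preferential rate 25.5% applies instead.
Duty = $62,833.62 × 25.5% = $16,022.57.
Line 3 (85.14, Merovia, 4,000 kg, $324,600.00):
Base rate for 85.14 is $6.52/kg.
Origin Merovia qualifies under the Orica–Merovia agreement and 85.14 is covered: preferential rate Free applies instead.
The additional-duty order on 85.14 targets Belova, not Merovia; it does not apply.
Duty = $324,600.00 × 0% = $0.00.
Line 4 (89.94, Belova, 3,984 units, $555,329.76):
Base rate for 89.94 is $0.05/unit.
Duty = 3,984 × $0.05 = $199.20.
Total = $1,954.02 + $16,022.57 + $0.00 + $199.20 = $18,175.79.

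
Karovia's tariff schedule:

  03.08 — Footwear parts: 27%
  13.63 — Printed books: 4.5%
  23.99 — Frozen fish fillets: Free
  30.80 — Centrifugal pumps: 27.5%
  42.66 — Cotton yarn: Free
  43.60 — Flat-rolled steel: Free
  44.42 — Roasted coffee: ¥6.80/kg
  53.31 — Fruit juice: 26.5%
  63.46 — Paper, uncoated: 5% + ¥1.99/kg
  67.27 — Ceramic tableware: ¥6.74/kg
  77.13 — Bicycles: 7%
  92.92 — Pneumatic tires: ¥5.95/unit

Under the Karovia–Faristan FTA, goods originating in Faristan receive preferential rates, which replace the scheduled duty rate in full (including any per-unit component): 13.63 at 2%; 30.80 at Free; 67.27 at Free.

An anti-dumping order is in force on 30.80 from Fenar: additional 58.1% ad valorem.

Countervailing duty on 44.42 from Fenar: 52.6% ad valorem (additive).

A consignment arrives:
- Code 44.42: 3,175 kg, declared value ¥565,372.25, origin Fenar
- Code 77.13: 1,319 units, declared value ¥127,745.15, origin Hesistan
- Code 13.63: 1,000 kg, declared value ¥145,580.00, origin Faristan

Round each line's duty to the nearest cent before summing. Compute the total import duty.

Line 1 (44.42, Fenar, 3,175 kg, ¥565,372.25):
Base rate for 44.42 is ¥6.80/kg.
Additional duty on 44.42 from Fenar: +52.6% ad valorem. Applied ad valorem rate = 52.6%.
Duty = ¥565,372.25 × 52.6% + 3,175 × ¥6.80 = ¥318,975.80.
Line 2 (77.13, Hesistan, 1,319 units, ¥127,745.15):
Base rate for 77.13 is 7%.
Duty = ¥127,745.15 × 7% = ¥8,942.16.
Line 3 (13.63, Faristan, 1,000 kg, ¥145,580.00):
Base rate for 13.63 is 4.5%.
Origin Faristan qualifies under the Karovia–Faristan agreement and 13.63 is covered: preferential rate 2% applies instead.
Duty = ¥145,580.00 × 2% = ¥2,911.60.
Total = ¥318,975.80 + ¥8,942.16 + ¥2,911.60 = ¥330,829.56.

¥330,829.56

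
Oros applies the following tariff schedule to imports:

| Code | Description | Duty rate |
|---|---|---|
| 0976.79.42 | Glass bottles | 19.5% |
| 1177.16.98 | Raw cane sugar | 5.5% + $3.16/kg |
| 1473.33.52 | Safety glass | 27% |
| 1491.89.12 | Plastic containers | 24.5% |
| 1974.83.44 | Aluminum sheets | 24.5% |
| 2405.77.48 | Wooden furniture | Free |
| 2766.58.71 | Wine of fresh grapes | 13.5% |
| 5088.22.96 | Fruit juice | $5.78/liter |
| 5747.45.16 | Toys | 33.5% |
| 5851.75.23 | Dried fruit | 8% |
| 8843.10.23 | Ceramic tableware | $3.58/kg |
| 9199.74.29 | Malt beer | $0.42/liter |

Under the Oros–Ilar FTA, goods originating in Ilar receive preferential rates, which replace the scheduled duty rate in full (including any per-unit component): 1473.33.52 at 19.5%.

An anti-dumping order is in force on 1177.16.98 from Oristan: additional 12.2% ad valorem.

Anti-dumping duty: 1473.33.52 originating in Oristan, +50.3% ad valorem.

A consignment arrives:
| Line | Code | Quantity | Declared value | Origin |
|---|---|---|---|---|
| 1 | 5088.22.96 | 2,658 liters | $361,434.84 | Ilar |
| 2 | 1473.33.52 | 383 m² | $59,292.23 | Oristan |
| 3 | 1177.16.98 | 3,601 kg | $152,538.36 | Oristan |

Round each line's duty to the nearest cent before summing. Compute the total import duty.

$99,574.58

Line 1 (5088.22.96, Ilar, 2,658 liters, $361,434.84):
Base rate for 5088.22.96 is $5.78/liter.
Origin Ilar is the FTA partner but 5088.22.96 is not on the preference list; base rate stands.
Duty = 2,658 × $5.78 = $15,363.24.
Line 2 (1473.33.52, Oristan, 383 m², $59,292.23):
Base rate for 1473.33.52 is 27%.
1473.33.52 has an FTA preferential rate, but origin Oristan is not Ilar; base rate stands.
Additional duty on 1473.33.52 from Oristan: +50.3%. Applied ad valorem rate: 27% + 50.3% = 77.3%.
Duty = $59,292.23 × 77.3% = $45,832.89.
Line 3 (1177.16.98, Oristan, 3,601 kg, $152,538.36):
Base rate for 1177.16.98 is 5.5% + $3.16/kg.
Additional duty on 1177.16.98 from Oristan: +12.2%. Applied ad valorem rate: 5.5% + 12.2% = 17.7%.
Duty = $152,538.36 × 17.7% + 3,601 × $3.16 = $38,378.45.
Total = $15,363.24 + $45,832.89 + $38,378.45 = $99,574.58.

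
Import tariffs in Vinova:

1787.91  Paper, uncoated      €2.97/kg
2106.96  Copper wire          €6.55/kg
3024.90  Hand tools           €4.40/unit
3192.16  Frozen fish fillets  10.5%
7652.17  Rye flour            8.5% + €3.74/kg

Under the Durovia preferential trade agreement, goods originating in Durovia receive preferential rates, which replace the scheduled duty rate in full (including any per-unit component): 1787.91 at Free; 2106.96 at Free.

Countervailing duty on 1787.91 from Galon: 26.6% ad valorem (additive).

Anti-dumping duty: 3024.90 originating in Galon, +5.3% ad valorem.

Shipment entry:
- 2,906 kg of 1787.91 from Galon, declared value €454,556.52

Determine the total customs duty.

€129,542.85

Line 1 (1787.91, Galon, 2,906 kg, €454,556.52):
Base rate for 1787.91 is €2.97/kg.
1787.91 has an FTA preferential rate, but origin Galon is not Durovia; base rate stands.
Additional duty on 1787.91 from Galon: +26.6% ad valorem. Applied ad valorem rate = 26.6%.
Duty = €454,556.52 × 26.6% + 2,906 × €2.97 = €129,542.85.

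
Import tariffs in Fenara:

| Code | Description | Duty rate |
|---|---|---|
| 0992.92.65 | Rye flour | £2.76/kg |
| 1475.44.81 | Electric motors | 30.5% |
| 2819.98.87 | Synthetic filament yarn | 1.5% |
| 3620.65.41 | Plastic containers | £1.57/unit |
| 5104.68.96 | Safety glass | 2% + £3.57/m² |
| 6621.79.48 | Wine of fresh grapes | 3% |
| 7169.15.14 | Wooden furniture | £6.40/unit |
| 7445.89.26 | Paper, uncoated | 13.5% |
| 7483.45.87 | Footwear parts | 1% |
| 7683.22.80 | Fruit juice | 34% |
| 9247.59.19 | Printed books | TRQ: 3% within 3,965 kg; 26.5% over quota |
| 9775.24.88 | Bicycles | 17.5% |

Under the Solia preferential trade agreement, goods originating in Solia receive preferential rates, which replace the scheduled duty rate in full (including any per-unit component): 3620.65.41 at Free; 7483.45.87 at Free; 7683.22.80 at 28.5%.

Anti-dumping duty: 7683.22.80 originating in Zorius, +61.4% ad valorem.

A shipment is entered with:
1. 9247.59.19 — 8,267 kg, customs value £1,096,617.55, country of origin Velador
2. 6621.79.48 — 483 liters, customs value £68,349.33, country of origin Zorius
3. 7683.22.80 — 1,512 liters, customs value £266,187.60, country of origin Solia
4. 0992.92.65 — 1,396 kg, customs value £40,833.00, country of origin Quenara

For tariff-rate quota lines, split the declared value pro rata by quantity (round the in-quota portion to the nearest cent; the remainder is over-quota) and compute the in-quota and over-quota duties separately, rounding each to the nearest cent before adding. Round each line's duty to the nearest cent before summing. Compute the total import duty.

Line 1 (9247.59.19, Velador, 8,267 kg, £1,096,617.55):
Code 9247.59.19 is under a tariff-rate quota (threshold 3,965 kg). In-quota: 3,965 kg at 3%; over-quota: 4,302 kg at 26.5%.
Pro-rata value split: in-quota = £1,096,617.55 × 3,965/8,267 = £525,957.25; over-quota = £1,096,617.55 − £525,957.25 = £570,660.30.
In-quota duty = £525,957.25 × 3% = £15,778.72. Over-quota duty = £570,660.30 × 26.5% = £151,224.98.
Line duty = £15,778.72 + £151,224.98 = £167,003.70.
Line 2 (6621.79.48, Zorius, 483 liters, £68,349.33):
Base rate for 6621.79.48 is 3%.
Duty = £68,349.33 × 3% = £2,050.48.
Line 3 (7683.22.80, Solia, 1,512 liters, £266,187.60):
Base rate for 7683.22.80 is 34%.
Origin Solia qualifies under the Fenara–Solia agreement and 7683.22.80 is covered: preferential rate 28.5% applies instead.
The additional-duty order on 7683.22.80 targets Zorius, not Solia; it does not apply.
Duty = £266,187.60 × 28.5% = £75,863.47.
Line 4 (0992.92.65, Quenara, 1,396 kg, £40,833.00):
Base rate for 0992.92.65 is £2.76/kg.
Duty = 1,396 × £2.76 = £3,852.96.
Total = £167,003.70 + £2,050.48 + £75,863.47 + £3,852.96 = £248,770.61.

£248,770.61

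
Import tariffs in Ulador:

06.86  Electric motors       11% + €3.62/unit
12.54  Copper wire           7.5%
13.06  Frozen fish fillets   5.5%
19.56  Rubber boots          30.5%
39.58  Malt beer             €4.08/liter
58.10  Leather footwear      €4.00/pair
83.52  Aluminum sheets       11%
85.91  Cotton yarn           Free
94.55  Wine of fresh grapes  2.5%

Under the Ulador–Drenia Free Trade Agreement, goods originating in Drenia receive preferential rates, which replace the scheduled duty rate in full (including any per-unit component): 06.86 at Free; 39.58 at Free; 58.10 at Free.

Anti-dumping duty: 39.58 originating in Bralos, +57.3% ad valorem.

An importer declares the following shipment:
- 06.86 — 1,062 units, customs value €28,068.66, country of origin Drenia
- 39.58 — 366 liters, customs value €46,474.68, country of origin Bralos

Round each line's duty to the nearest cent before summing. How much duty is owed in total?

Line 1 (06.86, Drenia, 1,062 units, €28,068.66):
Base rate for 06.86 is 11% + €3.62/unit.
Origin Drenia qualifies under the Ulador–Drenia agreement and 06.86 is covered: preferential rate Free applies instead.
Duty = €28,068.66 × 0% = €0.00.
Line 2 (39.58, Bralos, 366 liters, €46,474.68):
Base rate for 39.58 is €4.08/liter.
39.58 has an FTA preferential rate, but origin Bralos is not Drenia; base rate stands.
Additional duty on 39.58 from Bralos: +57.3% ad valorem. Applied ad valorem rate = 57.3%.
Duty = €46,474.68 × 57.3% + 366 × €4.08 = €28,123.27.
Total = €0.00 + €28,123.27 = €28,123.27.

€28,123.27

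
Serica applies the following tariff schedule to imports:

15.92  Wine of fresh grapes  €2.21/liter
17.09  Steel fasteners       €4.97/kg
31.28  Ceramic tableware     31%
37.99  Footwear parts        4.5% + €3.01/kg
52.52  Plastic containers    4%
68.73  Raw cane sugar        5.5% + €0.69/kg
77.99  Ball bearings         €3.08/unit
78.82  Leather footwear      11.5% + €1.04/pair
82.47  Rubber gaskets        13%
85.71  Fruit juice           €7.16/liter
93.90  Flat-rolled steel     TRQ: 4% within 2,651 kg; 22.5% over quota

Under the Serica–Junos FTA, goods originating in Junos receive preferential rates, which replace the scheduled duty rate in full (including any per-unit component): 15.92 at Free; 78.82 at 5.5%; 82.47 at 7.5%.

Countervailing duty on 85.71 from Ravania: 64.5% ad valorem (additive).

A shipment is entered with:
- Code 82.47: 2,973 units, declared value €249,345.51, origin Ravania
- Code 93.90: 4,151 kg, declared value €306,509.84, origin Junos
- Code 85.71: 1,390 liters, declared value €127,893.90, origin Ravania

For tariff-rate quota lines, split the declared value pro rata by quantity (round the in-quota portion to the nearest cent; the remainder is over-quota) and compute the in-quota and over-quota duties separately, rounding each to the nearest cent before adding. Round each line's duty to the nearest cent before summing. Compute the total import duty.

€157,609.88

Line 1 (82.47, Ravania, 2,973 units, €249,345.51):
Base rate for 82.47 is 13%.
82.47 has an FTA preferential rate, but origin Ravania is not Junos; base rate stands.
Duty = €249,345.51 × 13% = €32,414.92.
Line 2 (93.90, Junos, 4,151 kg, €306,509.84):
Code 93.90 is under a tariff-rate quota (threshold 2,651 kg). In-quota: 2,651 kg at 4%; over-quota: 1,500 kg at 22.5%.
Pro-rata value split: in-quota = €306,509.84 × 2,651/4,151 = €195,749.84; over-quota = €306,509.84 − €195,749.84 = €110,760.00.
In-quota duty = €195,749.84 × 4% = €7,829.99. Over-quota duty = €110,760.00 × 22.5% = €24,921.00.
Line duty = €7,829.99 + €24,921.00 = €32,750.99.
Line 3 (85.71, Ravania, 1,390 liters, €127,893.90):
Base rate for 85.71 is €7.16/liter.
Additional duty on 85.71 from Ravania: +64.5% ad valorem. Applied ad valorem rate = 64.5%.
Duty = €127,893.90 × 64.5% + 1,390 × €7.16 = €92,443.97.
Total = €32,414.92 + €32,750.99 + €92,443.97 = €157,609.88.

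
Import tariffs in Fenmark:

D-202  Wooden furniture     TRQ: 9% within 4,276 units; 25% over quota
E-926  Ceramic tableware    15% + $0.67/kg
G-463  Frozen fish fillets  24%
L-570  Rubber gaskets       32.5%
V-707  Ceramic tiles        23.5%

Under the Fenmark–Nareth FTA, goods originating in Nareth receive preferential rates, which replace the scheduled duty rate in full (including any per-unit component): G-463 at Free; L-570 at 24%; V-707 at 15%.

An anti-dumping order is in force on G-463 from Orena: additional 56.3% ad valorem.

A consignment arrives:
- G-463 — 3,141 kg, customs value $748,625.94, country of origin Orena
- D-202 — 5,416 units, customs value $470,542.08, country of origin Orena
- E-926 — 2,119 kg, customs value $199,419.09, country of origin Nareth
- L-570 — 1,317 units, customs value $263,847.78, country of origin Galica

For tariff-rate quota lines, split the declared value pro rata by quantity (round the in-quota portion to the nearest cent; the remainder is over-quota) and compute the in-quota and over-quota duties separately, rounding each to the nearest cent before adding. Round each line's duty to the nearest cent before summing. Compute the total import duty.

$776,425.45

Line 1 (G-463, Orena, 3,141 kg, $748,625.94):
Base rate for G-463 is 24%.
G-463 has an FTA preferential rate, but origin Orena is not Nareth; base rate stands.
Additional duty on G-463 from Orena: +56.3%. Applied ad valorem rate: 24% + 56.3% = 80.3%.
Duty = $748,625.94 × 80.3% = $601,146.63.
Line 2 (D-202, Orena, 5,416 units, $470,542.08):
Code D-202 is under a tariff-rate quota (threshold 4,276 units). In-quota: 4,276 units at 9%; over-quota: 1,140 units at 25%.
Pro-rata value split: in-quota = $470,542.08 × 4,276/5,416 = $371,498.88; over-quota = $470,542.08 − $371,498.88 = $99,043.20.
In-quota duty = $371,498.88 × 9% = $33,434.90. Over-quota duty = $99,043.20 × 25% = $24,760.80.
Line duty = $33,434.90 + $24,760.80 = $58,195.70.
Line 3 (E-926, Nareth, 2,119 kg, $199,419.09):
Base rate for E-926 is 15% + $0.67/kg.
Origin Nareth is the FTA partner but E-926 is not on the preference list; base rate stands.
Duty = $199,419.09 × 15% + 2,119 × $0.67 = $31,332.59.
Line 4 (L-570, Galica, 1,317 units, $263,847.78):
Base rate for L-570 is 32.5%.
L-570 has an FTA preferential rate, but origin Galica is not Nareth; base rate stands.
Duty = $263,847.78 × 32.5% = $85,750.53.
Total = $601,146.63 + $58,195.70 + $31,332.59 + $85,750.53 = $776,425.45.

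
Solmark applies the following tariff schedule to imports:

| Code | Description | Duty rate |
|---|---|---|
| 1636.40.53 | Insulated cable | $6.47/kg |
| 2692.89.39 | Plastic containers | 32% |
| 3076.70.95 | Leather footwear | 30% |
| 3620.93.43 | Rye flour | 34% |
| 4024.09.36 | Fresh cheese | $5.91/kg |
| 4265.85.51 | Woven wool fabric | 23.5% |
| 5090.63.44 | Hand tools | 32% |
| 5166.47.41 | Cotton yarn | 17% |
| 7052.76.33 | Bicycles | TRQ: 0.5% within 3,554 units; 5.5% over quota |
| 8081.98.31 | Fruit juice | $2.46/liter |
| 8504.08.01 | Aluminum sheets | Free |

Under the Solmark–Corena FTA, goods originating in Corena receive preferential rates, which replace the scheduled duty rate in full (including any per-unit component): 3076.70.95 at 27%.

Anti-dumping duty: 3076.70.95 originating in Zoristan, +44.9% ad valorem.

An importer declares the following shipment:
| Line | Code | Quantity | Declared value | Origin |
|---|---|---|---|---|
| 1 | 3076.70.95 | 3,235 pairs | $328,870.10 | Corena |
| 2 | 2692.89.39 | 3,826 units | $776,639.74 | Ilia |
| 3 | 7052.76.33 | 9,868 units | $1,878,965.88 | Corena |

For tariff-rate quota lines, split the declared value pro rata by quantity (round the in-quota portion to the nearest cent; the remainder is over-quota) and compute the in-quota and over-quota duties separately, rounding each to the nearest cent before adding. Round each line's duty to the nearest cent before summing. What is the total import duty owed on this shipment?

$406,826.92

Line 1 (3076.70.95, Corena, 3,235 pairs, $328,870.10):
Base rate for 3076.70.95 is 30%.
Origin Corena qualifies under the Solmark–Corena agreement and 3076.70.95 is covered: preferential rate 27% applies instead.
The additional-duty order on 3076.70.95 targets Zoristan, not Corena; it does not apply.
Duty = $328,870.10 × 27% = $88,794.93.
Line 2 (2692.89.39, Ilia, 3,826 units, $776,639.74):
Base rate for 2692.89.39 is 32%.
Duty = $776,639.74 × 32% = $248,524.72.
Line 3 (7052.76.33, Corena, 9,868 units, $1,878,965.88):
Code 7052.76.33 is under a tariff-rate quota (threshold 3,554 units). In-quota: 3,554 units at 0.5%; over-quota: 6,314 units at 5.5%.
Pro-rata value split: in-quota = $1,878,965.88 × 3,554/9,868 = $676,717.14; over-quota = $1,878,965.88 − $676,717.14 = $1,202,248.74.
In-quota duty = $676,717.14 × 0.5% = $3,383.59. Over-quota duty = $1,202,248.74 × 5.5% = $66,123.68.
Line duty = $3,383.59 + $66,123.68 = $69,507.27.
Total = $88,794.93 + $248,524.72 + $69,507.27 = $406,826.92.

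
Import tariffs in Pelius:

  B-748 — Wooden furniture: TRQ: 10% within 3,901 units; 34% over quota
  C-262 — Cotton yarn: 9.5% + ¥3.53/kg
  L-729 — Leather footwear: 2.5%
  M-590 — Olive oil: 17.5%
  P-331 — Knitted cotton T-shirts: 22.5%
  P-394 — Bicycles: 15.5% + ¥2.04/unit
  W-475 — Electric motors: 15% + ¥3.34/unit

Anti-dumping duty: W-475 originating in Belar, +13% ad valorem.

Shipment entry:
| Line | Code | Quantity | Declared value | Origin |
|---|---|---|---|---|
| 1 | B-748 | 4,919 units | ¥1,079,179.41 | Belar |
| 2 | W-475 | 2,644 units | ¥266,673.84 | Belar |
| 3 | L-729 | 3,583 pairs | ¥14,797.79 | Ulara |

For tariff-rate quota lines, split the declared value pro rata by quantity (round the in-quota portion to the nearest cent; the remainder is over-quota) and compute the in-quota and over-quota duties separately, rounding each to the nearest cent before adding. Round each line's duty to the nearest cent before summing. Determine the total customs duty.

Line 1 (B-748, Belar, 4,919 units, ¥1,079,179.41):
Code B-748 is under a tariff-rate quota (threshold 3,901 units). In-quota: 3,901 units at 10%; over-quota: 1,018 units at 34%.
Pro-rata value split: in-quota = ¥1,079,179.41 × 3,901/4,919 = ¥855,840.39; over-quota = ¥1,079,179.41 − ¥855,840.39 = ¥223,339.02.
In-quota duty = ¥855,840.39 × 10% = ¥85,584.04. Over-quota duty = ¥223,339.02 × 34% = ¥75,935.27.
Line duty = ¥85,584.04 + ¥75,935.27 = ¥161,519.31.
Line 2 (W-475, Belar, 2,644 units, ¥266,673.84):
Base rate for W-475 is 15% + ¥3.34/unit.
Additional duty on W-475 from Belar: +13%. Applied ad valorem rate: 15% + 13% = 28%.
Duty = ¥266,673.84 × 28% + 2,644 × ¥3.34 = ¥83,499.64.
Line 3 (L-729, Ulara, 3,583 pairs, ¥14,797.79):
Base rate for L-729 is 2.5%.
Duty = ¥14,797.79 × 2.5% = ¥369.94.
Total = ¥161,519.31 + ¥83,499.64 + ¥369.94 = ¥245,388.89.

¥245,388.89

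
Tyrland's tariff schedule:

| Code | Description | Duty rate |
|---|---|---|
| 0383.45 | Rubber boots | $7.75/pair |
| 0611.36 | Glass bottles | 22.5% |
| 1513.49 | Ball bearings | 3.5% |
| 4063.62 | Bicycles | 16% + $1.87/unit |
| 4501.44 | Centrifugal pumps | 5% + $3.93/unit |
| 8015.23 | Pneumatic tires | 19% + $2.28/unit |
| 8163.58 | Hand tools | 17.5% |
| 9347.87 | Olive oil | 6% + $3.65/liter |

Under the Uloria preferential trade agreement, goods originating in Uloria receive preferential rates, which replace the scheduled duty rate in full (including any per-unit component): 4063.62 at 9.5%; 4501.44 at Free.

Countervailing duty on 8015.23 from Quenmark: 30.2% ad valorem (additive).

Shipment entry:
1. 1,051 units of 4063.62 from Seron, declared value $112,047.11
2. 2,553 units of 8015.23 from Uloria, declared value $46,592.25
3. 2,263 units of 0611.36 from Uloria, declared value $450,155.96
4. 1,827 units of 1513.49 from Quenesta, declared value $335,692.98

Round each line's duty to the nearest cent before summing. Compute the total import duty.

Line 1 (4063.62, Seron, 1,051 units, $112,047.11):
Base rate for 4063.62 is 16% + $1.87/unit.
4063.62 has an FTA preferential rate, but origin Seron is not Uloria; base rate stands.
Duty = $112,047.11 × 16% + 1,051 × $1.87 = $19,892.91.
Line 2 (8015.23, Uloria, 2,553 units, $46,592.25):
Base rate for 8015.23 is 19% + $2.28/unit.
Origin Uloria is the FTA partner but 8015.23 is not on the preference list; base rate stands.
The additional-duty order on 8015.23 targets Quenmark, not Uloria; it does not apply.
Duty = $46,592.25 × 19% + 2,553 × $2.28 = $14,673.37.
Line 3 (0611.36, Uloria, 2,263 units, $450,155.96):
Base rate for 0611.36 is 22.5%.
Origin Uloria is the FTA partner but 0611.36 is not on the preference list; base rate stands.
Duty = $450,155.96 × 22.5% = $101,285.09.
Line 4 (1513.49, Quenesta, 1,827 units, $335,692.98):
Base rate for 1513.49 is 3.5%.
Duty = $335,692.98 × 3.5% = $11,749.25.
Total = $19,892.91 + $14,673.37 + $101,285.09 + $11,749.25 = $147,600.62.

$147,600.62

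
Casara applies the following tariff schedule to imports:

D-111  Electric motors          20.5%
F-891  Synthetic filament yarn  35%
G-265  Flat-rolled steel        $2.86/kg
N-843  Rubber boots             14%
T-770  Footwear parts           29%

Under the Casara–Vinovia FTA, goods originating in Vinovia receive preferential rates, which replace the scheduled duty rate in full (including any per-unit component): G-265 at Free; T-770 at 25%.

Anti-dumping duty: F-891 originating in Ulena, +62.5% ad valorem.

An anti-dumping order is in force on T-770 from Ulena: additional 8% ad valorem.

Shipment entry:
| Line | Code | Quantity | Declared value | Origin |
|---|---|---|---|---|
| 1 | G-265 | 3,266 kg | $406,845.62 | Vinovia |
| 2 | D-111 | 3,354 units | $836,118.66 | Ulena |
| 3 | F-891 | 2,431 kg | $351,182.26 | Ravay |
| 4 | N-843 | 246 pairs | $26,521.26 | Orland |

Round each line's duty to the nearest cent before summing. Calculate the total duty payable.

Line 1 (G-265, Vinovia, 3,266 kg, $406,845.62):
Base rate for G-265 is $2.86/kg.
Origin Vinovia qualifies under the Casara–Vinovia agreement and G-265 is covered: preferential rate Free applies instead.
Duty = $406,845.62 × 0% = $0.00.
Line 2 (D-111, Ulena, 3,354 units, $836,118.66):
Base rate for D-111 is 20.5%.
Duty = $836,118.66 × 20.5% = $171,404.33.
Line 3 (F-891, Ravay, 2,431 kg, $351,182.26):
Base rate for F-891 is 35%.
The additional-duty order on F-891 targets Ulena, not Ravay; it does not apply.
Duty = $351,182.26 × 35% = $122,913.79.
Line 4 (N-843, Orland, 246 pairs, $26,521.26):
Base rate for N-843 is 14%.
Duty = $26,521.26 × 14% = $3,712.98.
Total = $0.00 + $171,404.33 + $122,913.79 + $3,712.98 = $298,031.10.

$298,031.10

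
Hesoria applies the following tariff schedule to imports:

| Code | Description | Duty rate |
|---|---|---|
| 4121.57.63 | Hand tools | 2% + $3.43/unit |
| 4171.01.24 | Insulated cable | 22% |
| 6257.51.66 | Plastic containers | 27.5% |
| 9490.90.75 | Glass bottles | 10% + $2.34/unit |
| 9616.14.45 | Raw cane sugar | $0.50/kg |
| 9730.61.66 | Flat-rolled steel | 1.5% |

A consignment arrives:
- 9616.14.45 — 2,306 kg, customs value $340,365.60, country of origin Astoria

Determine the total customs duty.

Line 1 (9616.14.45, Astoria, 2,306 kg, $340,365.60):
Base rate for 9616.14.45 is $0.50/kg.
Duty = 2,306 × $0.50 = $1,153.00.

$1,153.00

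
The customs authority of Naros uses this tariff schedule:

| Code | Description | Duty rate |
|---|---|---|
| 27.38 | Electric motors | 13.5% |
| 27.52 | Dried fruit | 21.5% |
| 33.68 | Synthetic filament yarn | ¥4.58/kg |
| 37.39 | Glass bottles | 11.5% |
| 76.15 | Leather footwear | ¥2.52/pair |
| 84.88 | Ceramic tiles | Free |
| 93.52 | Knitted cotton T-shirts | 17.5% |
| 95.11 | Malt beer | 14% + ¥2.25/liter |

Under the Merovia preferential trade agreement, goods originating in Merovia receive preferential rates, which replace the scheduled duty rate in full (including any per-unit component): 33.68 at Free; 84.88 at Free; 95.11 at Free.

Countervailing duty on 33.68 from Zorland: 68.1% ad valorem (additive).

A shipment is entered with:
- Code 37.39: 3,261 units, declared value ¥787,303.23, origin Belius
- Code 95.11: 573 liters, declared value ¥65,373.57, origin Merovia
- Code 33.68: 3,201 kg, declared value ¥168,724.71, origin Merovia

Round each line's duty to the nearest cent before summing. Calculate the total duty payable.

Line 1 (37.39, Belius, 3,261 units, ¥787,303.23):
Base rate for 37.39 is 11.5%.
Duty = ¥787,303.23 × 11.5% = ¥90,539.87.
Line 2 (95.11, Merovia, 573 liters, ¥65,373.57):
Base rate for 95.11 is 14% + ¥2.25/liter.
Origin Merovia qualifies under the Naros–Merovia agreement and 95.11 is covered: preferential rate Free applies instead.
Duty = ¥65,373.57 × 0% = ¥0.00.
Line 3 (33.68, Merovia, 3,201 kg, ¥168,724.71):
Base rate for 33.68 is ¥4.58/kg.
Origin Merovia qualifies under the Naros–Merovia agreement and 33.68 is covered: preferential rate Free applies instead.
The additional-duty order on 33.68 targets Zorland, not Merovia; it does not apply.
Duty = ¥168,724.71 × 0% = ¥0.00.
Total = ¥90,539.87 + ¥0.00 + ¥0.00 = ¥90,539.87.

¥90,539.87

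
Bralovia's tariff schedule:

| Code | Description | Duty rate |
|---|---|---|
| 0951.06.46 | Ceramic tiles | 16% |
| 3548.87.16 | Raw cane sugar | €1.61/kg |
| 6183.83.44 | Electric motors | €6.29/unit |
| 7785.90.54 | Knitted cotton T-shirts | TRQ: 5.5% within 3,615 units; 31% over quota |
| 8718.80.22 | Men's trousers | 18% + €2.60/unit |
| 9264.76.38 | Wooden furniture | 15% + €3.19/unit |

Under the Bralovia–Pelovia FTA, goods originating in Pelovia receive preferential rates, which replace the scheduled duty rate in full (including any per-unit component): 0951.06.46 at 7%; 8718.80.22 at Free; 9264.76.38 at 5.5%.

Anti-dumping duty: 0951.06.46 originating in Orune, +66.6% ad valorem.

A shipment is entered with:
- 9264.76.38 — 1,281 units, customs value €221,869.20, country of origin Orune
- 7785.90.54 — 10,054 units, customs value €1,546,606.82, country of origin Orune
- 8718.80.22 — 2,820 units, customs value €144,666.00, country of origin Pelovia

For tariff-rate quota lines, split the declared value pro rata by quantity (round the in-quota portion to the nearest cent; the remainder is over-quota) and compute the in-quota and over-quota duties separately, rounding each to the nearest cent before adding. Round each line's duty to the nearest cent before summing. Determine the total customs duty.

Line 1 (9264.76.38, Orune, 1,281 units, €221,869.20):
Base rate for 9264.76.38 is 15% + €3.19/unit.
9264.76.38 has an FTA preferential rate, but origin Orune is not Pelovia; base rate stands.
Duty = €221,869.20 × 15% + 1,281 × €3.19 = €37,366.77.
Line 2 (7785.90.54, Orune, 10,054 units, €1,546,606.82):
Code 7785.90.54 is under a tariff-rate quota (threshold 3,615 units). In-quota: 3,615 units at 5.5%; over-quota: 6,439 units at 31%.
Pro-rata value split: in-quota = €1,546,606.82 × 3,615/10,054 = €556,095.45; over-quota = €1,546,606.82 − €556,095.45 = €990,511.37.
In-quota duty = €556,095.45 × 5.5% = €30,585.25. Over-quota duty = €990,511.37 × 31% = €307,058.52.
Line duty = €30,585.25 + €307,058.52 = €337,643.77.
Line 3 (8718.80.22, Pelovia, 2,820 units, €144,666.00):
Base rate for 8718.80.22 is 18% + €2.60/unit.
Origin Pelovia qualifies under the Bralovia–Pelovia agreement and 8718.80.22 is covered: preferential rate Free applies instead.
Duty = €144,666.00 × 0% = €0.00.
Total = €37,366.77 + €337,643.77 + €0.00 = €375,010.54.

€375,010.54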